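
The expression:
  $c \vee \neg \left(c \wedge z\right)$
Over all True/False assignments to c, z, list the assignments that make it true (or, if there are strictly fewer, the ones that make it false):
is always true.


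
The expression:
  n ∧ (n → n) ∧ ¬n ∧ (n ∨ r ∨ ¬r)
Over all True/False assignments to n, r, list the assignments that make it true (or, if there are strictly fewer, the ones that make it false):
is never true.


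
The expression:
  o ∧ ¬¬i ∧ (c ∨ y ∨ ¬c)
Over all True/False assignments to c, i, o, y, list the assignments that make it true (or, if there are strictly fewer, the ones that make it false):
is true only for:
  c=False, i=True, o=True, y=False;
  c=False, i=True, o=True, y=True;
  c=True, i=True, o=True, y=False;
  c=True, i=True, o=True, y=True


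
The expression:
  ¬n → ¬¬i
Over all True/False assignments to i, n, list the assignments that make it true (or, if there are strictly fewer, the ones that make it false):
is false only for:
  i=False, n=False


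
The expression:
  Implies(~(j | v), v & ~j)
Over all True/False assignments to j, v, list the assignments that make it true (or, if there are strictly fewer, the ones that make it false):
is false only for:
  j=False, v=False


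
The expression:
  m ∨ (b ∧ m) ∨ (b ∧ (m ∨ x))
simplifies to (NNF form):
m ∨ (b ∧ x)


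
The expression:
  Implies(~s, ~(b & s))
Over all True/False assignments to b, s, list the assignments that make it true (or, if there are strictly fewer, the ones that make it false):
is always true.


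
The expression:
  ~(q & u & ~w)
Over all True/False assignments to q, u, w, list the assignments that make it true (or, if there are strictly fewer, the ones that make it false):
is false only for:
  q=True, u=True, w=False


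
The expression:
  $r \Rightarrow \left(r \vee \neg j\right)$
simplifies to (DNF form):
$\text{True}$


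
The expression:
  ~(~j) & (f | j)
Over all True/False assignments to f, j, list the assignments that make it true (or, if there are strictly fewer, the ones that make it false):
is true only for:
  f=False, j=True;
  f=True, j=True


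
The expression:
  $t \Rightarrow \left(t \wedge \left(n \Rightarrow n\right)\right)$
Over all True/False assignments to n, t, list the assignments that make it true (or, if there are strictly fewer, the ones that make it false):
is always true.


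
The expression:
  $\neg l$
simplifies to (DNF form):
$\neg l$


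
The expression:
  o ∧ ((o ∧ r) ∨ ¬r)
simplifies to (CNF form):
o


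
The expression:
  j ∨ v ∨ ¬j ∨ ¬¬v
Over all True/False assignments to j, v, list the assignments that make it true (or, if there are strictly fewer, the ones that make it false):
is always true.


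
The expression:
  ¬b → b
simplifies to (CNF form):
b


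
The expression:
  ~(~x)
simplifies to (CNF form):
x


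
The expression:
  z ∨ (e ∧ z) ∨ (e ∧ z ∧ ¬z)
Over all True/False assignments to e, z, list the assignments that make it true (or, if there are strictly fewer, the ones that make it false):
is true only for:
  e=False, z=True;
  e=True, z=True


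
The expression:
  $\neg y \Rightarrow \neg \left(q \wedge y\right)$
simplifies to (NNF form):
$\text{True}$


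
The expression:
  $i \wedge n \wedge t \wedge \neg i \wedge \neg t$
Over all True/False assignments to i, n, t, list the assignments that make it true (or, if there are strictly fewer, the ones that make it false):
is never true.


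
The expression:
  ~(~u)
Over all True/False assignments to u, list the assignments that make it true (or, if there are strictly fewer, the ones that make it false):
is true only for:
  u=True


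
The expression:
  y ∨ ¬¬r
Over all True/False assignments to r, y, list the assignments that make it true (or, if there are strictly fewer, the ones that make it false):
is false only for:
  r=False, y=False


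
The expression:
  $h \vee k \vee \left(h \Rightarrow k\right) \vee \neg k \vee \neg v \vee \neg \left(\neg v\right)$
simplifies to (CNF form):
$\text{True}$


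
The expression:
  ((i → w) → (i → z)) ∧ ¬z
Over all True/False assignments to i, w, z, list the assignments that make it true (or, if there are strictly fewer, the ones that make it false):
is true only for:
  i=False, w=False, z=False;
  i=False, w=True, z=False;
  i=True, w=False, z=False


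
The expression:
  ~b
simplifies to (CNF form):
~b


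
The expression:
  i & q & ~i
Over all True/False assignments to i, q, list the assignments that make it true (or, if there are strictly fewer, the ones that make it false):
is never true.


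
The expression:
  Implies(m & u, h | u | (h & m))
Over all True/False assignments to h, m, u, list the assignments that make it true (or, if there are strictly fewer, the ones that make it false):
is always true.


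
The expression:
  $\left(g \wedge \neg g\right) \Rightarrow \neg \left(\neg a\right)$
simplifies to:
$\text{True}$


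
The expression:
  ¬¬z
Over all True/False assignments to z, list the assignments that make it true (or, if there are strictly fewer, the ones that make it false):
is true only for:
  z=True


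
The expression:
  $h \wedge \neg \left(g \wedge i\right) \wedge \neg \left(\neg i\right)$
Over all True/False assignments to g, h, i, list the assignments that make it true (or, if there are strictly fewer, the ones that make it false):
is true only for:
  g=False, h=True, i=True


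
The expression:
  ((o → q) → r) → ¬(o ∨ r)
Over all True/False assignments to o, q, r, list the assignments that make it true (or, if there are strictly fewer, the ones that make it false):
is true only for:
  o=False, q=False, r=False;
  o=False, q=True, r=False;
  o=True, q=True, r=False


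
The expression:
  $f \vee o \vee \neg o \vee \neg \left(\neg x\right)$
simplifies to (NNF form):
$\text{True}$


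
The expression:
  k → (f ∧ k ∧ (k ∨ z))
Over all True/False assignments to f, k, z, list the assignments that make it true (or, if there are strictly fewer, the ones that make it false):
is false only for:
  f=False, k=True, z=False;
  f=False, k=True, z=True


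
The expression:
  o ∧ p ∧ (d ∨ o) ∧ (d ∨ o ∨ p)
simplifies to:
o ∧ p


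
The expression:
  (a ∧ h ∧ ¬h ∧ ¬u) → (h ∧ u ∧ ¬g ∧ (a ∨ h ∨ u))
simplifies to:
True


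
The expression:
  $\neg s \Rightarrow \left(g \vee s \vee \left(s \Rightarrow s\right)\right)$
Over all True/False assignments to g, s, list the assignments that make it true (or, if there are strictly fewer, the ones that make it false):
is always true.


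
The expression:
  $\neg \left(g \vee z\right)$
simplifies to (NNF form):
$\neg g \wedge \neg z$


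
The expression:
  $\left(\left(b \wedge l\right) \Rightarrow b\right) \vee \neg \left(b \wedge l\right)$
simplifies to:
$\text{True}$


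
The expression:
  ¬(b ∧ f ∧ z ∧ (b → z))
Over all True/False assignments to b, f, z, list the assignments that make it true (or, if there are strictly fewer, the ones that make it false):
is false only for:
  b=True, f=True, z=True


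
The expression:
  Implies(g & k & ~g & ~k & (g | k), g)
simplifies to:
True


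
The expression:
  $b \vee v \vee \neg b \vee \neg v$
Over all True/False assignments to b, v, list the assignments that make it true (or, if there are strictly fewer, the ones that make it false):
is always true.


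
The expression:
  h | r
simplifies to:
h | r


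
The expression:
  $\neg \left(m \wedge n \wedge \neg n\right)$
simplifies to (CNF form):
$\text{True}$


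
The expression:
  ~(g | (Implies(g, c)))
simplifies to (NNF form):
False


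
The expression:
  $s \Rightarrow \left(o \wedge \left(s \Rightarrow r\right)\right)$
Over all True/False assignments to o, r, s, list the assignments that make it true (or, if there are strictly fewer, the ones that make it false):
is false only for:
  o=False, r=False, s=True;
  o=False, r=True, s=True;
  o=True, r=False, s=True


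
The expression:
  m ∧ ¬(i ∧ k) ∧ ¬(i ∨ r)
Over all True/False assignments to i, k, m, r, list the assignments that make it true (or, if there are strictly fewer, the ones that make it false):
is true only for:
  i=False, k=False, m=True, r=False;
  i=False, k=True, m=True, r=False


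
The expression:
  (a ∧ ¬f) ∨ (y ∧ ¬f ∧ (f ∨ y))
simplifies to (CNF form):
¬f ∧ (a ∨ y)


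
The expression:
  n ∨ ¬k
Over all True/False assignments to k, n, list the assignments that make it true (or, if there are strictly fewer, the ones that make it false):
is false only for:
  k=True, n=False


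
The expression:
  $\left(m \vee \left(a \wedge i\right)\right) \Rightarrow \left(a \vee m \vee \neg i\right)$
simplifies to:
$\text{True}$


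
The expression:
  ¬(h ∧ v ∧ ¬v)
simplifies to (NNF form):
True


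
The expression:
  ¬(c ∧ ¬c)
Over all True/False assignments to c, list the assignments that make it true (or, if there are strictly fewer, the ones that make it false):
is always true.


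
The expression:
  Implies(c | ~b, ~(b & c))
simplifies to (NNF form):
~b | ~c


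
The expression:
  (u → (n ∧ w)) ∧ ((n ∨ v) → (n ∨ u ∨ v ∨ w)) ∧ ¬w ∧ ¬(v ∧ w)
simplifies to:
¬u ∧ ¬w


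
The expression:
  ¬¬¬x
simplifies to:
¬x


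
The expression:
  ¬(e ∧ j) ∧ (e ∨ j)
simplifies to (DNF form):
(e ∧ ¬j) ∨ (j ∧ ¬e)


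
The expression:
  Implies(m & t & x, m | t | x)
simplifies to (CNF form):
True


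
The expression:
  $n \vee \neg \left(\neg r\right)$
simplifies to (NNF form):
$n \vee r$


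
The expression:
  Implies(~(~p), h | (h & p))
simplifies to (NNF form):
h | ~p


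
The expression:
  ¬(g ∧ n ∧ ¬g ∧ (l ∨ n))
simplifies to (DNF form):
True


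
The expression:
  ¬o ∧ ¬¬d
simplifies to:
d ∧ ¬o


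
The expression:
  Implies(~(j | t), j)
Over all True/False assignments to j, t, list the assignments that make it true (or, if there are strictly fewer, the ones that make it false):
is false only for:
  j=False, t=False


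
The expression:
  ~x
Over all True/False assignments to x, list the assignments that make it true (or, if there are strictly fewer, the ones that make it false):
is true only for:
  x=False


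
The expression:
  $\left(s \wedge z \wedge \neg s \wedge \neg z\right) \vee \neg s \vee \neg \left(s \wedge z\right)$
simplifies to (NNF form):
$\neg s \vee \neg z$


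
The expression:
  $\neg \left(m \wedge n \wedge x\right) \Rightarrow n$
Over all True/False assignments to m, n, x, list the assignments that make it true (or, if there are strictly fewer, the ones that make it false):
is true only for:
  m=False, n=True, x=False;
  m=False, n=True, x=True;
  m=True, n=True, x=False;
  m=True, n=True, x=True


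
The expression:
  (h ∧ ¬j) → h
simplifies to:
True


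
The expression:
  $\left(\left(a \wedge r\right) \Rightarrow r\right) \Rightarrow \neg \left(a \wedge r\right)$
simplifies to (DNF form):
$\neg a \vee \neg r$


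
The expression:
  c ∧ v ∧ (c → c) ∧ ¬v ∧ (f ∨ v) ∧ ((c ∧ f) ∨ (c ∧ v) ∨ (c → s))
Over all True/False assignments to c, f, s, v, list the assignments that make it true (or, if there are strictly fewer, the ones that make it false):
is never true.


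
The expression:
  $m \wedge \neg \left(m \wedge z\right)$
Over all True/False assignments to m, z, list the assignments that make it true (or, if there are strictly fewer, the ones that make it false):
is true only for:
  m=True, z=False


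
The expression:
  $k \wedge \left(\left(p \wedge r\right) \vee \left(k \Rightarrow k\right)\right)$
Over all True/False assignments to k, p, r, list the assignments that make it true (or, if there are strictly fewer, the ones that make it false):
is true only for:
  k=True, p=False, r=False;
  k=True, p=False, r=True;
  k=True, p=True, r=False;
  k=True, p=True, r=True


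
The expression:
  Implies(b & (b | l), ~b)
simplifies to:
~b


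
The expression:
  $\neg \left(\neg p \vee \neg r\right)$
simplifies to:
$p \wedge r$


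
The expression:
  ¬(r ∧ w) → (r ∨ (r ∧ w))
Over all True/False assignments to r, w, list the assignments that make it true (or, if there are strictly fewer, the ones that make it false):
is true only for:
  r=True, w=False;
  r=True, w=True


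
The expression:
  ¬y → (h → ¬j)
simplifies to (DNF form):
y ∨ ¬h ∨ ¬j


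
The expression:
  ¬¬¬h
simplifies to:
¬h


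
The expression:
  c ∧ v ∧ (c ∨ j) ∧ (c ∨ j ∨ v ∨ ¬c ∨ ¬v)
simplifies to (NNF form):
c ∧ v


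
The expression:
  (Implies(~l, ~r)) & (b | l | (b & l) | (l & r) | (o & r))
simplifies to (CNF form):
(b | l) & (l | ~r)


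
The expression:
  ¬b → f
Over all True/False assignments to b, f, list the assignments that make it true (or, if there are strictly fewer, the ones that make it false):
is false only for:
  b=False, f=False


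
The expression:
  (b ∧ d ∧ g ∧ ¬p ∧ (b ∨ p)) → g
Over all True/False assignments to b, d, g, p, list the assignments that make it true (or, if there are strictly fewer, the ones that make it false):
is always true.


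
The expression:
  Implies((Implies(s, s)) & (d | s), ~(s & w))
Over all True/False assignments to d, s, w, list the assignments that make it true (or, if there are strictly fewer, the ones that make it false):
is false only for:
  d=False, s=True, w=True;
  d=True, s=True, w=True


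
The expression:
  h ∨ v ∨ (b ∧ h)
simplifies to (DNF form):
h ∨ v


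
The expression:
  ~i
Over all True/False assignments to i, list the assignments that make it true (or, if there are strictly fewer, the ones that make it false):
is true only for:
  i=False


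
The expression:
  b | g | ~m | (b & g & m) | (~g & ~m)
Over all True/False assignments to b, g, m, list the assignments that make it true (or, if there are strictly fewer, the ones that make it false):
is false only for:
  b=False, g=False, m=True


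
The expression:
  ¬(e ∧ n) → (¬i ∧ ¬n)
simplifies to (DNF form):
(e ∧ n) ∨ (¬i ∧ ¬n)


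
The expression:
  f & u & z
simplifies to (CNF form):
f & u & z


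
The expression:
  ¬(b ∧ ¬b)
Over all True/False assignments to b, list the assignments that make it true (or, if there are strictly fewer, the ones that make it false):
is always true.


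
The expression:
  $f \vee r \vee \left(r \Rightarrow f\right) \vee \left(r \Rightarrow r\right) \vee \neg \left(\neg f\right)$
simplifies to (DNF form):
$\text{True}$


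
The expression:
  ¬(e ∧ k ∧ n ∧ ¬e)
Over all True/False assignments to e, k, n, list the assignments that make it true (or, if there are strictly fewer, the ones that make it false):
is always true.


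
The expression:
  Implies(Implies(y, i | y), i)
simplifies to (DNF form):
i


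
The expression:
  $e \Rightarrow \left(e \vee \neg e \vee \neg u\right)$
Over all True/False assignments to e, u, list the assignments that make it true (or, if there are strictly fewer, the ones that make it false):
is always true.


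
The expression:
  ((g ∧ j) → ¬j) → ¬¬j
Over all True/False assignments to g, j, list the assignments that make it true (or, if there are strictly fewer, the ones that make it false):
is true only for:
  g=False, j=True;
  g=True, j=True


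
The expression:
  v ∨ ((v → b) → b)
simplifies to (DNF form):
b ∨ v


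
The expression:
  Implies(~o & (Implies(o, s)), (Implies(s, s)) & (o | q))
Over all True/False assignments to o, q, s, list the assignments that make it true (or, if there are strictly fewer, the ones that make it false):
is false only for:
  o=False, q=False, s=False;
  o=False, q=False, s=True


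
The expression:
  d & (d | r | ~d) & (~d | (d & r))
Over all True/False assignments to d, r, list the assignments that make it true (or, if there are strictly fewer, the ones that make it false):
is true only for:
  d=True, r=True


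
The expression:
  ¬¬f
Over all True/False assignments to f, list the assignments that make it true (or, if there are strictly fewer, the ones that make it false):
is true only for:
  f=True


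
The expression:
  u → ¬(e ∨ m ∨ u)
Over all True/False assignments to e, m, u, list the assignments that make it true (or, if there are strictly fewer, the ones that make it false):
is true only for:
  e=False, m=False, u=False;
  e=False, m=True, u=False;
  e=True, m=False, u=False;
  e=True, m=True, u=False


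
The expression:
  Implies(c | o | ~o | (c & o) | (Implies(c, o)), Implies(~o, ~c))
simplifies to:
o | ~c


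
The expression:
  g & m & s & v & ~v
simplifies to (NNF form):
False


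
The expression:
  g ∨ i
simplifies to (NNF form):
g ∨ i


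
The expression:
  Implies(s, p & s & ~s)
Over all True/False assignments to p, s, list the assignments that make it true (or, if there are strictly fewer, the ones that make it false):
is true only for:
  p=False, s=False;
  p=True, s=False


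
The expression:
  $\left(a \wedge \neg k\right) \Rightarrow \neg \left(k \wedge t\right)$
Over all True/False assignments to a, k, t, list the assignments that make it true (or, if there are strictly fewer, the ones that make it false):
is always true.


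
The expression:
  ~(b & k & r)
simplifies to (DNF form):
~b | ~k | ~r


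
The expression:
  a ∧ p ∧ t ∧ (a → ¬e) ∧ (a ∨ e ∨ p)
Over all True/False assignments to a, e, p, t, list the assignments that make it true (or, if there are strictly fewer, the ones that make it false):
is true only for:
  a=True, e=False, p=True, t=True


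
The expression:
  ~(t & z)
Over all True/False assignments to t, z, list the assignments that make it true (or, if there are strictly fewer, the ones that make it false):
is false only for:
  t=True, z=True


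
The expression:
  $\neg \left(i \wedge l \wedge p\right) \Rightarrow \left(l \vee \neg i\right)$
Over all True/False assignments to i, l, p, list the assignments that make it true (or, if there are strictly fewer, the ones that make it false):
is false only for:
  i=True, l=False, p=False;
  i=True, l=False, p=True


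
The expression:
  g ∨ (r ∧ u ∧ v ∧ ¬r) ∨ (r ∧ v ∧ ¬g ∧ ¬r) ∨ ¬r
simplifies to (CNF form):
g ∨ ¬r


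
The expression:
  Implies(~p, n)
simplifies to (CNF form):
n | p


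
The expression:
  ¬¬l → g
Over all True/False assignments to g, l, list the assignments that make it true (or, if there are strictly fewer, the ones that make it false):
is false only for:
  g=False, l=True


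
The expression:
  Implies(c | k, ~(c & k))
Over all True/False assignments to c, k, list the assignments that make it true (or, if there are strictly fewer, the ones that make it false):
is false only for:
  c=True, k=True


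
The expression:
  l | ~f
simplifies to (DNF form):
l | ~f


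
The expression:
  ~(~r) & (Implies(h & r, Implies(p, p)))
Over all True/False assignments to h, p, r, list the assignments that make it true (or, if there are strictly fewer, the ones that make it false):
is true only for:
  h=False, p=False, r=True;
  h=False, p=True, r=True;
  h=True, p=False, r=True;
  h=True, p=True, r=True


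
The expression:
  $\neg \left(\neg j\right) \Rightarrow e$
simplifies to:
$e \vee \neg j$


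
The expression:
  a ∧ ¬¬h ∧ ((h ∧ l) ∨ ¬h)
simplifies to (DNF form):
a ∧ h ∧ l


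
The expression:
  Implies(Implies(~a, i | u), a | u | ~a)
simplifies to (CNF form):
True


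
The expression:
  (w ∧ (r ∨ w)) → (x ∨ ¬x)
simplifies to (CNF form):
True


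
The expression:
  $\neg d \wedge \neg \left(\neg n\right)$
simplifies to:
$n \wedge \neg d$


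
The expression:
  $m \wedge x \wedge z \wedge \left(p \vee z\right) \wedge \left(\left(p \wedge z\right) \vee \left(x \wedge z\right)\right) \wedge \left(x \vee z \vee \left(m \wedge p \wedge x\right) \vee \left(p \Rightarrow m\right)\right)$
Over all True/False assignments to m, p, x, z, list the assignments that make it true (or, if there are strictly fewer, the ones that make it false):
is true only for:
  m=True, p=False, x=True, z=True;
  m=True, p=True, x=True, z=True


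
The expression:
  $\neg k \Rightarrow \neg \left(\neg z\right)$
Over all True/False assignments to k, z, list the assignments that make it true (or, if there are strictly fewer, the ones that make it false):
is false only for:
  k=False, z=False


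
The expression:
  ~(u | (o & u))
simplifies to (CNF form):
~u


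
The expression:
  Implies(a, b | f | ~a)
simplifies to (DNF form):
b | f | ~a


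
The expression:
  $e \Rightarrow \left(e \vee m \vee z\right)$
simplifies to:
$\text{True}$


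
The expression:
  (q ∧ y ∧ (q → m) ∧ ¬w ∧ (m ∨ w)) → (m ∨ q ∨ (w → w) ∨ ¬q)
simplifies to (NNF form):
True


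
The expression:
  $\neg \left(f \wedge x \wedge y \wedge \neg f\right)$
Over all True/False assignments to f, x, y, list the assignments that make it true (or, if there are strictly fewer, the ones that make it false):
is always true.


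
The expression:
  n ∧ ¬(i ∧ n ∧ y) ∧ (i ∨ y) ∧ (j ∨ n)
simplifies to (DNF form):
(i ∧ n ∧ ¬y) ∨ (n ∧ y ∧ ¬i)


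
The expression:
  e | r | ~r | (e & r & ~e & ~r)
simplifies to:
True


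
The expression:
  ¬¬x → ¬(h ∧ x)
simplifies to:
¬h ∨ ¬x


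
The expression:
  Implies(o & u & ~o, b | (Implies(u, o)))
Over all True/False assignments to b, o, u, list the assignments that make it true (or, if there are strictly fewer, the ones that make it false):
is always true.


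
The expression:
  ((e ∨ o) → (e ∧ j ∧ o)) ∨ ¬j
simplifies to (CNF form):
(e ∨ ¬j ∨ ¬o) ∧ (o ∨ ¬e ∨ ¬j)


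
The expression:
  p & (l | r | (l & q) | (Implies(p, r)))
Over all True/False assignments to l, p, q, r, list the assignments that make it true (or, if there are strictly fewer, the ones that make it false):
is true only for:
  l=False, p=True, q=False, r=True;
  l=False, p=True, q=True, r=True;
  l=True, p=True, q=False, r=False;
  l=True, p=True, q=False, r=True;
  l=True, p=True, q=True, r=False;
  l=True, p=True, q=True, r=True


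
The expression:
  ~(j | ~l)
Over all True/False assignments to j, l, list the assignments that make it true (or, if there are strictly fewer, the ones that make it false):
is true only for:
  j=False, l=True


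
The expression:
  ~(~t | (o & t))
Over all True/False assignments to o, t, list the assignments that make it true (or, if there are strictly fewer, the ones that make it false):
is true only for:
  o=False, t=True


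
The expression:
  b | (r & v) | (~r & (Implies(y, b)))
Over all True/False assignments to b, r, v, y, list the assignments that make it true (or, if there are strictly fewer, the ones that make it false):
is false only for:
  b=False, r=False, v=False, y=True;
  b=False, r=False, v=True, y=True;
  b=False, r=True, v=False, y=False;
  b=False, r=True, v=False, y=True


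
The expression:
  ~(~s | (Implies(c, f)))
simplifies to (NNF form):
c & s & ~f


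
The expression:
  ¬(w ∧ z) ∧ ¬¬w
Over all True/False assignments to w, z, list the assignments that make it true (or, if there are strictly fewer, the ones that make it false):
is true only for:
  w=True, z=False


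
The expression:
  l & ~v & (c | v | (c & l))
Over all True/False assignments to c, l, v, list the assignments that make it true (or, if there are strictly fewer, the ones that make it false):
is true only for:
  c=True, l=True, v=False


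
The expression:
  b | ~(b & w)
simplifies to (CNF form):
True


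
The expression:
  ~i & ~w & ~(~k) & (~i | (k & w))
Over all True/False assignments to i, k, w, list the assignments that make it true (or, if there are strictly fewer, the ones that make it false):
is true only for:
  i=False, k=True, w=False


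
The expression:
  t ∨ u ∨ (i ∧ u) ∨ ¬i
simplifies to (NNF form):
t ∨ u ∨ ¬i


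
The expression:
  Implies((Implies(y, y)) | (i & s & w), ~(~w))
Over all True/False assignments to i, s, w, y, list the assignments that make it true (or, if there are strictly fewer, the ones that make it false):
is true only for:
  i=False, s=False, w=True, y=False;
  i=False, s=False, w=True, y=True;
  i=False, s=True, w=True, y=False;
  i=False, s=True, w=True, y=True;
  i=True, s=False, w=True, y=False;
  i=True, s=False, w=True, y=True;
  i=True, s=True, w=True, y=False;
  i=True, s=True, w=True, y=True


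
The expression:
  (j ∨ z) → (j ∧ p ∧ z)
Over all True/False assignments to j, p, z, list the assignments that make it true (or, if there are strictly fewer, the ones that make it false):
is true only for:
  j=False, p=False, z=False;
  j=False, p=True, z=False;
  j=True, p=True, z=True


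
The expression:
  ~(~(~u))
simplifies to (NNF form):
~u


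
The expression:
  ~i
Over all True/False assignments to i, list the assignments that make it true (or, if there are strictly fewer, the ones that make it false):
is true only for:
  i=False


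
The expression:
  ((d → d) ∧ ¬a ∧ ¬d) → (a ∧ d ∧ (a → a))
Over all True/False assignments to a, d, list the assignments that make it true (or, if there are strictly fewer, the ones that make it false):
is false only for:
  a=False, d=False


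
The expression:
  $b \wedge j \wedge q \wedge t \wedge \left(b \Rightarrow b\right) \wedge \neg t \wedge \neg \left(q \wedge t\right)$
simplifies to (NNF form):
$\text{False}$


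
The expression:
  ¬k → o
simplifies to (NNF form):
k ∨ o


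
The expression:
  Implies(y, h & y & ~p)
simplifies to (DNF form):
~y | (h & ~p)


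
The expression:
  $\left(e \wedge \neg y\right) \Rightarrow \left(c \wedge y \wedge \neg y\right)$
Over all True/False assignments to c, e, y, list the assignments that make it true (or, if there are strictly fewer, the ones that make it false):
is false only for:
  c=False, e=True, y=False;
  c=True, e=True, y=False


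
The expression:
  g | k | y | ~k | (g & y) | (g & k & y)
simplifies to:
True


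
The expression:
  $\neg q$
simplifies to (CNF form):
$\neg q$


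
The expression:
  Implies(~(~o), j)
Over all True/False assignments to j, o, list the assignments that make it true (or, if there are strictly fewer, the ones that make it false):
is false only for:
  j=False, o=True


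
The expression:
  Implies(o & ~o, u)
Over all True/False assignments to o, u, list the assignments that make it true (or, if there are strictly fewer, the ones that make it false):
is always true.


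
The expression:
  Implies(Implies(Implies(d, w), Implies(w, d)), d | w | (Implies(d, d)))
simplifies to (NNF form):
True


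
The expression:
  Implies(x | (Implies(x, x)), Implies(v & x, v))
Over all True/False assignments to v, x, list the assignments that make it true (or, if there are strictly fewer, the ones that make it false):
is always true.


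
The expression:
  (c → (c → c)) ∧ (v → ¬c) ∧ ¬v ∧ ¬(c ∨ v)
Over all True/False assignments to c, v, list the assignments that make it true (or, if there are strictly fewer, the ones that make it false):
is true only for:
  c=False, v=False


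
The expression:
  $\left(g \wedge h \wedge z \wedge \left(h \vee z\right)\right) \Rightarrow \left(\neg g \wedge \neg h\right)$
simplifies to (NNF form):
$\neg g \vee \neg h \vee \neg z$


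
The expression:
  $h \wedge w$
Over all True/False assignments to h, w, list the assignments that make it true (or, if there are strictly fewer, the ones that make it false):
is true only for:
  h=True, w=True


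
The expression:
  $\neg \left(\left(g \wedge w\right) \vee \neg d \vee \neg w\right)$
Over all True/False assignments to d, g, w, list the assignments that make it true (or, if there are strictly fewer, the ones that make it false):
is true only for:
  d=True, g=False, w=True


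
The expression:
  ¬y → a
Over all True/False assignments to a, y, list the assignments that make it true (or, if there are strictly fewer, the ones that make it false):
is false only for:
  a=False, y=False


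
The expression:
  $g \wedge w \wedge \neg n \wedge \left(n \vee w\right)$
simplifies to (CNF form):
$g \wedge w \wedge \neg n$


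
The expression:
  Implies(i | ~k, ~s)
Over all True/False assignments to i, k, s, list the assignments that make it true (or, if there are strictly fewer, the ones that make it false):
is false only for:
  i=False, k=False, s=True;
  i=True, k=False, s=True;
  i=True, k=True, s=True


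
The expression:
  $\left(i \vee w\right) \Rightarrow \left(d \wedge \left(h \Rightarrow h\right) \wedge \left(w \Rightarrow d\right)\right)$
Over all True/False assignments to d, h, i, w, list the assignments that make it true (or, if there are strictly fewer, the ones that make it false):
is false only for:
  d=False, h=False, i=False, w=True;
  d=False, h=False, i=True, w=False;
  d=False, h=False, i=True, w=True;
  d=False, h=True, i=False, w=True;
  d=False, h=True, i=True, w=False;
  d=False, h=True, i=True, w=True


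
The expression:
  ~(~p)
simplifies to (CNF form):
p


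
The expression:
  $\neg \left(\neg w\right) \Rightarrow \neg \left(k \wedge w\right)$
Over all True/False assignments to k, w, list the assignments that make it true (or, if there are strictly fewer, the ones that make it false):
is false only for:
  k=True, w=True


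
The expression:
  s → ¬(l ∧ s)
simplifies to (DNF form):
¬l ∨ ¬s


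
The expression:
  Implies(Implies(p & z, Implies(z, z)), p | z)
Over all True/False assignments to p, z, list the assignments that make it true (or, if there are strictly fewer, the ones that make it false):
is false only for:
  p=False, z=False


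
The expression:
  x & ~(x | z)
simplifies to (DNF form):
False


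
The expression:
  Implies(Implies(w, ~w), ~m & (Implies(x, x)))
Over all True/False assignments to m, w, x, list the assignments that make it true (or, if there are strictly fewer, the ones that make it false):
is false only for:
  m=True, w=False, x=False;
  m=True, w=False, x=True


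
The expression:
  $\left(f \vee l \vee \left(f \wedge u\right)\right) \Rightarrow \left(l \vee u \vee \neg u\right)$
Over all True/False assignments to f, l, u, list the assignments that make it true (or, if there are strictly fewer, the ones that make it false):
is always true.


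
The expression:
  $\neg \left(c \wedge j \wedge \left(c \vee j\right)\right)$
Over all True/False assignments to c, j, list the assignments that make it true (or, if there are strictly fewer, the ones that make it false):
is false only for:
  c=True, j=True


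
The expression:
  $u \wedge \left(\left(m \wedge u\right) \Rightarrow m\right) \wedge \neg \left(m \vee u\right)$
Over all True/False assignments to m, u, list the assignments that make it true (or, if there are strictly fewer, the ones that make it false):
is never true.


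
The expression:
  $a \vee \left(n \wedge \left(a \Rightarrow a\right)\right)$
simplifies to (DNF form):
$a \vee n$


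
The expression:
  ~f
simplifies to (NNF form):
~f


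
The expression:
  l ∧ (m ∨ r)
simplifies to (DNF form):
(l ∧ m) ∨ (l ∧ r)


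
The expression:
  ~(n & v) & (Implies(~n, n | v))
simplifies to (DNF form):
(n & ~v) | (v & ~n)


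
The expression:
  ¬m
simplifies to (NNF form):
¬m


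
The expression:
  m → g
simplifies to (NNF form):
g ∨ ¬m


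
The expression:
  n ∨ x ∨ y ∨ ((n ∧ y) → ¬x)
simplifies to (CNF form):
True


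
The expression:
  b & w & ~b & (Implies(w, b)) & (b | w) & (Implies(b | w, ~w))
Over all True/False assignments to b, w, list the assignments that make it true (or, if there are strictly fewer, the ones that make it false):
is never true.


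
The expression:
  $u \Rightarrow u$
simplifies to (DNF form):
$\text{True}$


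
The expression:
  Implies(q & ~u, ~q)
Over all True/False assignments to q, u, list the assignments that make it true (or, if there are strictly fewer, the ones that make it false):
is false only for:
  q=True, u=False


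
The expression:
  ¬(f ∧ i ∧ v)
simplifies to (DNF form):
¬f ∨ ¬i ∨ ¬v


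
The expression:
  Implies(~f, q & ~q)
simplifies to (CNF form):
f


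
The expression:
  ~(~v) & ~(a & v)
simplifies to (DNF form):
v & ~a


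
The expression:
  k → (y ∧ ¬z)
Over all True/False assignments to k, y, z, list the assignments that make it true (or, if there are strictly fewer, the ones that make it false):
is false only for:
  k=True, y=False, z=False;
  k=True, y=False, z=True;
  k=True, y=True, z=True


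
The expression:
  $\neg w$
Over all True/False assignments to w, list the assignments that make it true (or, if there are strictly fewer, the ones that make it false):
is true only for:
  w=False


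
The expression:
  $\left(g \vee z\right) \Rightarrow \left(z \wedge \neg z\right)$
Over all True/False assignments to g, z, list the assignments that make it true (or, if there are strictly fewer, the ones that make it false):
is true only for:
  g=False, z=False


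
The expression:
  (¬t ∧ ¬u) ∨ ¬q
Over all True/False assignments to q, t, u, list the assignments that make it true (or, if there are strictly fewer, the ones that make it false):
is false only for:
  q=True, t=False, u=True;
  q=True, t=True, u=False;
  q=True, t=True, u=True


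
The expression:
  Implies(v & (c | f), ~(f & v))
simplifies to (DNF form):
~f | ~v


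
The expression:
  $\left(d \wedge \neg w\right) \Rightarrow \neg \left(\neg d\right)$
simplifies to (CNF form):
$\text{True}$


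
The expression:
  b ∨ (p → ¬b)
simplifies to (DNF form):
True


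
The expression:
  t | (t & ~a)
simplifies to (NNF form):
t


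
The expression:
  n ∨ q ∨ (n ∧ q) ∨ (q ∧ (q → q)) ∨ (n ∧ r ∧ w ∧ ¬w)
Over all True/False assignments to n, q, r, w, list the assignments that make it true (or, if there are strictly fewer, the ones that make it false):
is false only for:
  n=False, q=False, r=False, w=False;
  n=False, q=False, r=False, w=True;
  n=False, q=False, r=True, w=False;
  n=False, q=False, r=True, w=True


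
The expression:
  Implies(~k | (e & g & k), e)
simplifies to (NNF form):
e | k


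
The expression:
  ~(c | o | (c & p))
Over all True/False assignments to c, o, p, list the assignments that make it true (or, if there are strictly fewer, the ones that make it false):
is true only for:
  c=False, o=False, p=False;
  c=False, o=False, p=True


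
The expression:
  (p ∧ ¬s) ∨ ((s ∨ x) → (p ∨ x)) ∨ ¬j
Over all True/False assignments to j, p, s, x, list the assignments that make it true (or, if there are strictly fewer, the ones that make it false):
is false only for:
  j=True, p=False, s=True, x=False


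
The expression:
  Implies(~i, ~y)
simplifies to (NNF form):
i | ~y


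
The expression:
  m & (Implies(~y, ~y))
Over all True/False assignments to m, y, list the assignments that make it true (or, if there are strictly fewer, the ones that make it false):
is true only for:
  m=True, y=False;
  m=True, y=True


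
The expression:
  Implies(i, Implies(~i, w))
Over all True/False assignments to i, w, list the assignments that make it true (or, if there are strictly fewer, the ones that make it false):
is always true.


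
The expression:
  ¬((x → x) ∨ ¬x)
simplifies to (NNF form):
False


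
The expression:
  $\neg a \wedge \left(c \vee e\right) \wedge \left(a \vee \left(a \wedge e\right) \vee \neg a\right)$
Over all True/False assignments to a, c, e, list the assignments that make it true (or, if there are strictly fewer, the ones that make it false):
is true only for:
  a=False, c=False, e=True;
  a=False, c=True, e=False;
  a=False, c=True, e=True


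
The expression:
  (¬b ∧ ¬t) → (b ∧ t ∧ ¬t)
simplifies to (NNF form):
b ∨ t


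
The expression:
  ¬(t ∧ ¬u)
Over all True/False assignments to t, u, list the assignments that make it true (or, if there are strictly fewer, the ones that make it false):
is false only for:
  t=True, u=False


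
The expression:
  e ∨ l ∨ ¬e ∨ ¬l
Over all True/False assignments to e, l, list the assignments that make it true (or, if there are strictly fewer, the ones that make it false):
is always true.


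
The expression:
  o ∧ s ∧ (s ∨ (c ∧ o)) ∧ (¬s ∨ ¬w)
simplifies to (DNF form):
o ∧ s ∧ ¬w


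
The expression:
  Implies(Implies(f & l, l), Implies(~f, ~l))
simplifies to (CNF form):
f | ~l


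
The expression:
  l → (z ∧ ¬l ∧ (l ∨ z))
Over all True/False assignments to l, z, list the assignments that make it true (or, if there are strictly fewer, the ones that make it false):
is true only for:
  l=False, z=False;
  l=False, z=True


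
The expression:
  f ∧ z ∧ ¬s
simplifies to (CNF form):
f ∧ z ∧ ¬s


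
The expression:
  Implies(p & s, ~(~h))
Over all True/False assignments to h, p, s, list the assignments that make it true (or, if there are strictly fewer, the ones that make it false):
is false only for:
  h=False, p=True, s=True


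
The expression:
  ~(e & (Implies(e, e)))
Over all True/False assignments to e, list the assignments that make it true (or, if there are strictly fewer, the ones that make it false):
is true only for:
  e=False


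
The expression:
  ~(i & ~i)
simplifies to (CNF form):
True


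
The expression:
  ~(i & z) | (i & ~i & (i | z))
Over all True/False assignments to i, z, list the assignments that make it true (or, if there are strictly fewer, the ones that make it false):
is false only for:
  i=True, z=True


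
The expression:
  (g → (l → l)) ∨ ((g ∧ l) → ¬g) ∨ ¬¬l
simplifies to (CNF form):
True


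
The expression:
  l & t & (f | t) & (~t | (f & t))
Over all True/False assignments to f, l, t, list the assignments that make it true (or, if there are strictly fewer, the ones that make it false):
is true only for:
  f=True, l=True, t=True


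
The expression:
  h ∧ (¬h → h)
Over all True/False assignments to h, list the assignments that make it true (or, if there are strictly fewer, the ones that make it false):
is true only for:
  h=True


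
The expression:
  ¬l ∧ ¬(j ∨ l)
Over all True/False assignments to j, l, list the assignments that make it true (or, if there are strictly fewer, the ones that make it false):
is true only for:
  j=False, l=False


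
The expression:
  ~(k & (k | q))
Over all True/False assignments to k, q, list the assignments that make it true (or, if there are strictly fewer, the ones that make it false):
is true only for:
  k=False, q=False;
  k=False, q=True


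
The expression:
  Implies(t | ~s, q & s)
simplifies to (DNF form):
(q & s) | (s & ~t)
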